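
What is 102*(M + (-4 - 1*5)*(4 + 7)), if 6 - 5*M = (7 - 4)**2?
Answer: -50796/5 ≈ -10159.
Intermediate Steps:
M = -3/5 (M = 6/5 - (7 - 4)**2/5 = 6/5 - 1/5*3**2 = 6/5 - 1/5*9 = 6/5 - 9/5 = -3/5 ≈ -0.60000)
102*(M + (-4 - 1*5)*(4 + 7)) = 102*(-3/5 + (-4 - 1*5)*(4 + 7)) = 102*(-3/5 + (-4 - 5)*11) = 102*(-3/5 - 9*11) = 102*(-3/5 - 99) = 102*(-498/5) = -50796/5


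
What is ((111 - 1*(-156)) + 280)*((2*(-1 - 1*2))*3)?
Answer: -9846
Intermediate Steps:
((111 - 1*(-156)) + 280)*((2*(-1 - 1*2))*3) = ((111 + 156) + 280)*((2*(-1 - 2))*3) = (267 + 280)*((2*(-3))*3) = 547*(-6*3) = 547*(-18) = -9846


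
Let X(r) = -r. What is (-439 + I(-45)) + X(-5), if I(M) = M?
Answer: -479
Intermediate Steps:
(-439 + I(-45)) + X(-5) = (-439 - 45) - 1*(-5) = -484 + 5 = -479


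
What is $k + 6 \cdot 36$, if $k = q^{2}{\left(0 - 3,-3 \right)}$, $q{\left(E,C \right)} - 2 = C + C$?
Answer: $232$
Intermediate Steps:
$q{\left(E,C \right)} = 2 + 2 C$ ($q{\left(E,C \right)} = 2 + \left(C + C\right) = 2 + 2 C$)
$k = 16$ ($k = \left(2 + 2 \left(-3\right)\right)^{2} = \left(2 - 6\right)^{2} = \left(-4\right)^{2} = 16$)
$k + 6 \cdot 36 = 16 + 6 \cdot 36 = 16 + 216 = 232$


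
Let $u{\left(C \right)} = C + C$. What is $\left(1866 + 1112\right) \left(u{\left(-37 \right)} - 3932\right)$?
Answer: $-11929868$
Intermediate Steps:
$u{\left(C \right)} = 2 C$
$\left(1866 + 1112\right) \left(u{\left(-37 \right)} - 3932\right) = \left(1866 + 1112\right) \left(2 \left(-37\right) - 3932\right) = 2978 \left(-74 - 3932\right) = 2978 \left(-4006\right) = -11929868$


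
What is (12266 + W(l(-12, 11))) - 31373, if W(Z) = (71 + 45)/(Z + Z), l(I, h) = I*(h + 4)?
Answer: -1719659/90 ≈ -19107.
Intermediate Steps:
l(I, h) = I*(4 + h)
W(Z) = 58/Z (W(Z) = 116/((2*Z)) = 116*(1/(2*Z)) = 58/Z)
(12266 + W(l(-12, 11))) - 31373 = (12266 + 58/((-12*(4 + 11)))) - 31373 = (12266 + 58/((-12*15))) - 31373 = (12266 + 58/(-180)) - 31373 = (12266 + 58*(-1/180)) - 31373 = (12266 - 29/90) - 31373 = 1103911/90 - 31373 = -1719659/90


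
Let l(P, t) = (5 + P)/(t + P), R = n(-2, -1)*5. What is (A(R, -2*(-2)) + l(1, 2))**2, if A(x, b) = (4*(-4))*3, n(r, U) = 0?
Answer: 2116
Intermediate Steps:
R = 0 (R = 0*5 = 0)
l(P, t) = (5 + P)/(P + t)
A(x, b) = -48 (A(x, b) = -16*3 = -48)
(A(R, -2*(-2)) + l(1, 2))**2 = (-48 + (5 + 1)/(1 + 2))**2 = (-48 + 6/3)**2 = (-48 + (1/3)*6)**2 = (-48 + 2)**2 = (-46)**2 = 2116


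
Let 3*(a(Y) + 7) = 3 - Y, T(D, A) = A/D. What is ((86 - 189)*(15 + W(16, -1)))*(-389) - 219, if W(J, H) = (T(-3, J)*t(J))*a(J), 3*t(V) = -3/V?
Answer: 4044796/9 ≈ 4.4942e+5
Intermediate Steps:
t(V) = -1/V (t(V) = (-3/V)/3 = -1/V)
a(Y) = -6 - Y/3 (a(Y) = -7 + (3 - Y)/3 = -7 + (1 - Y/3) = -6 - Y/3)
W(J, H) = -2 - J/9 (W(J, H) = ((J/(-3))*(-1/J))*(-6 - J/3) = ((J*(-⅓))*(-1/J))*(-6 - J/3) = ((-J/3)*(-1/J))*(-6 - J/3) = (-6 - J/3)/3 = -2 - J/9)
((86 - 189)*(15 + W(16, -1)))*(-389) - 219 = ((86 - 189)*(15 + (-2 - ⅑*16)))*(-389) - 219 = -103*(15 + (-2 - 16/9))*(-389) - 219 = -103*(15 - 34/9)*(-389) - 219 = -103*101/9*(-389) - 219 = -10403/9*(-389) - 219 = 4046767/9 - 219 = 4044796/9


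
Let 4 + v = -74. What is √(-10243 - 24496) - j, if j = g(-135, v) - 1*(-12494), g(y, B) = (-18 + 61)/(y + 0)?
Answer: -1686647/135 + I*√34739 ≈ -12494.0 + 186.38*I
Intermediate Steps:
v = -78 (v = -4 - 74 = -78)
g(y, B) = 43/y
j = 1686647/135 (j = 43/(-135) - 1*(-12494) = 43*(-1/135) + 12494 = -43/135 + 12494 = 1686647/135 ≈ 12494.)
√(-10243 - 24496) - j = √(-10243 - 24496) - 1*1686647/135 = √(-34739) - 1686647/135 = I*√34739 - 1686647/135 = -1686647/135 + I*√34739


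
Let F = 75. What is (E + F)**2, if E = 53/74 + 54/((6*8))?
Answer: 517335025/87616 ≈ 5904.6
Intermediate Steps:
E = 545/296 (E = 53*(1/74) + 54/48 = 53/74 + 54*(1/48) = 53/74 + 9/8 = 545/296 ≈ 1.8412)
(E + F)**2 = (545/296 + 75)**2 = (22745/296)**2 = 517335025/87616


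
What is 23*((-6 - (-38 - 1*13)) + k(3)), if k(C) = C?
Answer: 1104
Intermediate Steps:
23*((-6 - (-38 - 1*13)) + k(3)) = 23*((-6 - (-38 - 1*13)) + 3) = 23*((-6 - (-38 - 13)) + 3) = 23*((-6 - 1*(-51)) + 3) = 23*((-6 + 51) + 3) = 23*(45 + 3) = 23*48 = 1104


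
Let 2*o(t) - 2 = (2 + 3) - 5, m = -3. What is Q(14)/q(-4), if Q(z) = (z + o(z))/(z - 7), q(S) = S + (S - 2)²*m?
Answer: -15/784 ≈ -0.019133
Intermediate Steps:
o(t) = 1 (o(t) = 1 + ((2 + 3) - 5)/2 = 1 + (5 - 5)/2 = 1 + (½)*0 = 1 + 0 = 1)
q(S) = S - 3*(-2 + S)² (q(S) = S + (S - 2)²*(-3) = S + (-2 + S)²*(-3) = S - 3*(-2 + S)²)
Q(z) = (1 + z)/(-7 + z) (Q(z) = (z + 1)/(z - 7) = (1 + z)/(-7 + z))
Q(14)/q(-4) = ((1 + 14)/(-7 + 14))/(-4 - 3*(-2 - 4)²) = (15/7)/(-4 - 3*(-6)²) = ((⅐)*15)/(-4 - 3*36) = 15/(7*(-4 - 108)) = (15/7)/(-112) = (15/7)*(-1/112) = -15/784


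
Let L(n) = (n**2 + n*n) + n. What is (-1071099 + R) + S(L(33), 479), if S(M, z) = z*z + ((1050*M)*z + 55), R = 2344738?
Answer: 1113525585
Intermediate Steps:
L(n) = n + 2*n**2 (L(n) = (n**2 + n**2) + n = 2*n**2 + n = n + 2*n**2)
S(M, z) = 55 + z**2 + 1050*M*z (S(M, z) = z**2 + (1050*M*z + 55) = z**2 + (55 + 1050*M*z) = 55 + z**2 + 1050*M*z)
(-1071099 + R) + S(L(33), 479) = (-1071099 + 2344738) + (55 + 479**2 + 1050*(33*(1 + 2*33))*479) = 1273639 + (55 + 229441 + 1050*(33*(1 + 66))*479) = 1273639 + (55 + 229441 + 1050*(33*67)*479) = 1273639 + (55 + 229441 + 1050*2211*479) = 1273639 + (55 + 229441 + 1112022450) = 1273639 + 1112251946 = 1113525585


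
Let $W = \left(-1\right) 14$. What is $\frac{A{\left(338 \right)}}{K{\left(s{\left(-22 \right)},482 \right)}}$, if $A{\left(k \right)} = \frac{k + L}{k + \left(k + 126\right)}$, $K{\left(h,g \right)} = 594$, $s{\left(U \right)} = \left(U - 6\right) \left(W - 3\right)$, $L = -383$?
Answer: $- \frac{5}{52932} \approx -9.4461 \cdot 10^{-5}$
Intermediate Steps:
$W = -14$
$s{\left(U \right)} = 102 - 17 U$ ($s{\left(U \right)} = \left(U - 6\right) \left(-14 - 3\right) = \left(-6 + U\right) \left(-17\right) = 102 - 17 U$)
$A{\left(k \right)} = \frac{-383 + k}{126 + 2 k}$ ($A{\left(k \right)} = \frac{k - 383}{k + \left(k + 126\right)} = \frac{-383 + k}{k + \left(126 + k\right)} = \frac{-383 + k}{126 + 2 k}$)
$\frac{A{\left(338 \right)}}{K{\left(s{\left(-22 \right)},482 \right)}} = \frac{\frac{1}{2} \frac{1}{63 + 338} \left(-383 + 338\right)}{594} = \frac{1}{2} \cdot \frac{1}{401} \left(-45\right) \frac{1}{594} = \left(- \frac{45}{802}\right) \frac{1}{594} = - \frac{5}{52932}$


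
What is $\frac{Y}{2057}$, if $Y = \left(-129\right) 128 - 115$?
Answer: $- \frac{16627}{2057} \approx -8.0831$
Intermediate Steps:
$Y = -16627$ ($Y = -16512 - 115 = -16627$)
$\frac{Y}{2057} = - \frac{16627}{2057}$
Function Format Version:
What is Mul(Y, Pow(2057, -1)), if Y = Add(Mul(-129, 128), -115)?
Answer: Rational(-16627, 2057) ≈ -8.0831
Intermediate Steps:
Y = -16627 (Y = Add(-16512, -115) = -16627)
Mul(Y, Pow(2057, -1)) = Mul(-16627, Pow(2057, -1)) = Mul(-16627, Rational(1, 2057)) = Rational(-16627, 2057)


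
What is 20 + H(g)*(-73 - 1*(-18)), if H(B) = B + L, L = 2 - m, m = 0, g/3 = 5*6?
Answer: -5040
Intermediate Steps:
g = 90 (g = 3*(5*6) = 3*30 = 90)
L = 2 (L = 2 - 1*0 = 2 + 0 = 2)
H(B) = 2 + B (H(B) = B + 2 = 2 + B)
20 + H(g)*(-73 - 1*(-18)) = 20 + (2 + 90)*(-73 - 1*(-18)) = 20 + 92*(-73 + 18) = 20 + 92*(-55) = 20 - 5060 = -5040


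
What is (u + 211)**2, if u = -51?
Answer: 25600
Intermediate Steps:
(u + 211)**2 = (-51 + 211)**2 = 160**2 = 25600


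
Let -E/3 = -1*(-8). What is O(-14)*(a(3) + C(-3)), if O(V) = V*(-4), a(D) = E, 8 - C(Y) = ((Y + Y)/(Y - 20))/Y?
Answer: -20496/23 ≈ -891.13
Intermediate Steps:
E = -24 (E = -(-3)*(-8) = -3*8 = -24)
C(Y) = 8 - 2/(-20 + Y) (C(Y) = 8 - (Y + Y)/(Y - 20)/Y = 8 - (2*Y)/(-20 + Y)/Y = 8 - 2*Y/(-20 + Y)/Y = 8 - 2/(-20 + Y))
a(D) = -24
O(V) = -4*V
O(-14)*(a(3) + C(-3)) = (-4*(-14))*(-24 + 2*(-81 + 4*(-3))/(-20 - 3)) = 56*(-24 + 2*(-81 - 12)/(-23)) = 56*(-24 + 2*(-1/23)*(-93)) = 56*(-24 + 186/23) = 56*(-366/23) = -20496/23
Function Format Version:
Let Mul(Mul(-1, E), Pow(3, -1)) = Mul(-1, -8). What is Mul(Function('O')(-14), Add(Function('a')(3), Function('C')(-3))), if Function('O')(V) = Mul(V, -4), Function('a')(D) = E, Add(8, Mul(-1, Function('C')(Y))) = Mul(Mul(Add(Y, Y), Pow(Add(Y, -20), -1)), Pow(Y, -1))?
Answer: Rational(-20496, 23) ≈ -891.13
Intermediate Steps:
E = -24 (E = Mul(-3, Mul(-1, -8)) = Mul(-3, 8) = -24)
Function('C')(Y) = Add(8, Mul(-2, Pow(Add(-20, Y), -1))) (Function('C')(Y) = Add(8, Mul(-1, Mul(Mul(Add(Y, Y), Pow(Add(Y, -20), -1)), Pow(Y, -1)))) = Add(8, Mul(-1, Mul(Mul(Mul(2, Y), Pow(Add(-20, Y), -1)), Pow(Y, -1)))) = Add(8, Mul(-1, Mul(Mul(2, Y, Pow(Add(-20, Y), -1)), Pow(Y, -1)))) = Add(8, Mul(-1, Mul(2, Pow(Add(-20, Y), -1)))) = Add(8, Mul(-2, Pow(Add(-20, Y), -1))))
Function('a')(D) = -24
Function('O')(V) = Mul(-4, V)
Mul(Function('O')(-14), Add(Function('a')(3), Function('C')(-3))) = Mul(Mul(-4, -14), Add(-24, Mul(2, Pow(Add(-20, -3), -1), Add(-81, Mul(4, -3))))) = Mul(56, Add(-24, Mul(2, Pow(-23, -1), Add(-81, -12)))) = Mul(56, Add(-24, Mul(2, Rational(-1, 23), -93))) = Mul(56, Add(-24, Rational(186, 23))) = Mul(56, Rational(-366, 23)) = Rational(-20496, 23)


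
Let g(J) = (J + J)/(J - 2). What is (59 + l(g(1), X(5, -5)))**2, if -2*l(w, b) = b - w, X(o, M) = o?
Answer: 12321/4 ≈ 3080.3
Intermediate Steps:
g(J) = 2*J/(-2 + J) (g(J) = (2*J)/(-2 + J) = 2*J/(-2 + J))
l(w, b) = w/2 - b/2 (l(w, b) = -(b - w)/2 = w/2 - b/2)
(59 + l(g(1), X(5, -5)))**2 = (59 + ((2*1/(-2 + 1))/2 - 1/2*5))**2 = (59 + ((2*1/(-1))/2 - 5/2))**2 = (59 + ((2*1*(-1))/2 - 5/2))**2 = (59 + ((1/2)*(-2) - 5/2))**2 = (59 + (-1 - 5/2))**2 = (59 - 7/2)**2 = (111/2)**2 = 12321/4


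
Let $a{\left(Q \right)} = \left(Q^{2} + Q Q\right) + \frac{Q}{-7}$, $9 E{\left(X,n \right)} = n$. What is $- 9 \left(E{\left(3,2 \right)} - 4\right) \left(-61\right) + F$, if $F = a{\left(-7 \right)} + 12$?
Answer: $-1963$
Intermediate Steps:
$E{\left(X,n \right)} = \frac{n}{9}$
$a{\left(Q \right)} = 2 Q^{2} - \frac{Q}{7}$ ($a{\left(Q \right)} = \left(Q^{2} + Q^{2}\right) + Q \left(- \frac{1}{7}\right) = 2 Q^{2} - \frac{Q}{7}$)
$F = 111$ ($F = \frac{1}{7} \left(-7\right) \left(-1 + 14 \left(-7\right)\right) + 12 = \frac{1}{7} \left(-7\right) \left(-1 - 98\right) + 12 = \frac{1}{7} \left(-7\right) \left(-99\right) + 12 = 99 + 12 = 111$)
$- 9 \left(E{\left(3,2 \right)} - 4\right) \left(-61\right) + F = - 9 \left(\frac{1}{9} \cdot 2 - 4\right) \left(-61\right) + 111 = - 9 \left(\frac{2}{9} - 4\right) \left(-61\right) + 111 = \left(-9\right) \left(- \frac{34}{9}\right) \left(-61\right) + 111 = 34 \left(-61\right) + 111 = -2074 + 111 = -1963$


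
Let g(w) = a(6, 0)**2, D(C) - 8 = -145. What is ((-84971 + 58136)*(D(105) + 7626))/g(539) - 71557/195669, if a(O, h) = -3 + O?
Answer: -4369230466972/195669 ≈ -2.2330e+7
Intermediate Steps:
D(C) = -137 (D(C) = 8 - 145 = -137)
g(w) = 9 (g(w) = (-3 + 6)**2 = 3**2 = 9)
((-84971 + 58136)*(D(105) + 7626))/g(539) - 71557/195669 = ((-84971 + 58136)*(-137 + 7626))/9 - 71557/195669 = -26835*7489*(1/9) - 71557*1/195669 = -200967315*1/9 - 71557/195669 = -66989105/3 - 71557/195669 = -4369230466972/195669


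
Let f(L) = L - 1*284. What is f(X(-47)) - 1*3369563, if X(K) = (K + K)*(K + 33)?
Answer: -3368531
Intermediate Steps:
X(K) = 2*K*(33 + K) (X(K) = (2*K)*(33 + K) = 2*K*(33 + K))
f(L) = -284 + L (f(L) = L - 284 = -284 + L)
f(X(-47)) - 1*3369563 = (-284 + 2*(-47)*(33 - 47)) - 1*3369563 = (-284 + 2*(-47)*(-14)) - 3369563 = (-284 + 1316) - 3369563 = 1032 - 3369563 = -3368531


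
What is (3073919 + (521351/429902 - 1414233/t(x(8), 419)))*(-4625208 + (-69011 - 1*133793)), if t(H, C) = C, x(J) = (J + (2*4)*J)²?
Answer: -1335172238954895863550/90064469 ≈ -1.4825e+13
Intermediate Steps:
x(J) = 81*J² (x(J) = (J + 8*J)² = (9*J)² = 81*J²)
(3073919 + (521351/429902 - 1414233/t(x(8), 419)))*(-4625208 + (-69011 - 1*133793)) = (3073919 + (521351/429902 - 1414233/419))*(-4625208 + (-69011 - 1*133793)) = (3073919 + (521351*(1/429902) - 1414233*1/419))*(-4625208 + (-69011 - 133793)) = (3073919 + (521351/429902 - 1414233/419))*(-4625208 - 202804) = (3073919 - 607763149097/180128938)*(-4828012) = (553094001818925/180128938)*(-4828012) = -1335172238954895863550/90064469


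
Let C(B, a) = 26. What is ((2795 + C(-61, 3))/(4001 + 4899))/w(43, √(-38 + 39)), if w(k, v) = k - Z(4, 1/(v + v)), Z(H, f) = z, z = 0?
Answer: 2821/382700 ≈ 0.0073713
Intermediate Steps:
Z(H, f) = 0
w(k, v) = k (w(k, v) = k - 1*0 = k + 0 = k)
((2795 + C(-61, 3))/(4001 + 4899))/w(43, √(-38 + 39)) = ((2795 + 26)/(4001 + 4899))/43 = (2821/8900)*(1/43) = 2821/382700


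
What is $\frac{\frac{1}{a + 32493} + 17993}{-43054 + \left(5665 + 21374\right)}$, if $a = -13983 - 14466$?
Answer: $- \frac{72763693}{64764660} \approx -1.1235$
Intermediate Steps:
$a = -28449$ ($a = -13983 - 14466 = -28449$)
$\frac{\frac{1}{a + 32493} + 17993}{-43054 + \left(5665 + 21374\right)} = \frac{\frac{1}{-28449 + 32493} + 17993}{-43054 + \left(5665 + 21374\right)} = \frac{\frac{1}{4044} + 17993}{-43054 + 27039} = \frac{\frac{1}{4044} + 17993}{-16015} = \frac{72763693}{4044} \left(- \frac{1}{16015}\right) = - \frac{72763693}{64764660}$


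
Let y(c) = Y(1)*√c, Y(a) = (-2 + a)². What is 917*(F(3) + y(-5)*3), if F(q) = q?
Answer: 2751 + 2751*I*√5 ≈ 2751.0 + 6151.4*I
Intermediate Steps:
y(c) = √c (y(c) = (-2 + 1)²*√c = (-1)²*√c = 1*√c = √c)
917*(F(3) + y(-5)*3) = 917*(3 + √(-5)*3) = 917*(3 + (I*√5)*3) = 917*(3 + 3*I*√5) = 2751 + 2751*I*√5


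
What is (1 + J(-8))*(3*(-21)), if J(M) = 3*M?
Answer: 1449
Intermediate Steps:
(1 + J(-8))*(3*(-21)) = (1 + 3*(-8))*(3*(-21)) = (1 - 24)*(-63) = -23*(-63) = 1449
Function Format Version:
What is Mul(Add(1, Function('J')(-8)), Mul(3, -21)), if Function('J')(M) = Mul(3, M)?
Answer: 1449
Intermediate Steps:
Mul(Add(1, Function('J')(-8)), Mul(3, -21)) = Mul(Add(1, Mul(3, -8)), Mul(3, -21)) = Mul(Add(1, -24), -63) = Mul(-23, -63) = 1449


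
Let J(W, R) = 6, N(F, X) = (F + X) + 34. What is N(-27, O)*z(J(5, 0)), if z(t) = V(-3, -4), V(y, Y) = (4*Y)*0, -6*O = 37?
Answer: 0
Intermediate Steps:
O = -37/6 (O = -⅙*37 = -37/6 ≈ -6.1667)
V(y, Y) = 0
N(F, X) = 34 + F + X
z(t) = 0
N(-27, O)*z(J(5, 0)) = (34 - 27 - 37/6)*0 = (⅚)*0 = 0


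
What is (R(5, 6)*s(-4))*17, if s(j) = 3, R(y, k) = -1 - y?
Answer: -306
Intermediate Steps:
(R(5, 6)*s(-4))*17 = ((-1 - 1*5)*3)*17 = ((-1 - 5)*3)*17 = -6*3*17 = -18*17 = -306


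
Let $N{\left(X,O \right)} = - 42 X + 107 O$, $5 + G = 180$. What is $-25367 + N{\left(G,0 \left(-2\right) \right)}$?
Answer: $-32717$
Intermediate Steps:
$G = 175$ ($G = -5 + 180 = 175$)
$-25367 + N{\left(G,0 \left(-2\right) \right)} = -25367 + \left(\left(-42\right) 175 + 107 \cdot 0 \left(-2\right)\right) = -25367 + \left(-7350 + 107 \cdot 0\right) = -25367 + \left(-7350 + 0\right) = -25367 - 7350 = -32717$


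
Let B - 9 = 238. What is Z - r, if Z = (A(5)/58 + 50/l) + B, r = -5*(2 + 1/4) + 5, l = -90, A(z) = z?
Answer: 263903/1044 ≈ 252.78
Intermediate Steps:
B = 247 (B = 9 + 238 = 247)
r = -25/4 (r = -5*(2 + 1/4) + 5 = -5*9/4 + 5 = -45/4 + 5 = -25/4 ≈ -6.2500)
Z = 128689/522 (Z = (5/58 + 50/(-90)) + 247 = (5*(1/58) + 50*(-1/90)) + 247 = (5/58 - 5/9) + 247 = -245/522 + 247 = 128689/522 ≈ 246.53)
Z - r = 128689/522 - 1*(-25/4) = 128689/522 + 25/4 = 263903/1044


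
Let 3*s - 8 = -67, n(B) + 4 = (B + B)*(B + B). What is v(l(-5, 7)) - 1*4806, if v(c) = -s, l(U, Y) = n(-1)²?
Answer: -14359/3 ≈ -4786.3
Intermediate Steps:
n(B) = -4 + 4*B² (n(B) = -4 + (B + B)*(B + B) = -4 + (2*B)*(2*B) = -4 + 4*B²)
s = -59/3 (s = 8/3 + (⅓)*(-67) = 8/3 - 67/3 = -59/3 ≈ -19.667)
l(U, Y) = 0 (l(U, Y) = (-4 + 4*(-1)²)² = (-4 + 4*1)² = (-4 + 4)² = 0² = 0)
v(c) = 59/3 (v(c) = -1*(-59/3) = 59/3)
v(l(-5, 7)) - 1*4806 = 59/3 - 1*4806 = 59/3 - 4806 = -14359/3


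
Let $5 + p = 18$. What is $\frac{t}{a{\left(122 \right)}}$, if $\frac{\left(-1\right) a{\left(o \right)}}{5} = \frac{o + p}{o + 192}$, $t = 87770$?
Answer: $- \frac{5511956}{135} \approx -40829.0$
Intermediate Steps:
$p = 13$ ($p = -5 + 18 = 13$)
$a{\left(o \right)} = - \frac{5 \left(13 + o\right)}{192 + o}$ ($a{\left(o \right)} = - 5 \frac{o + 13}{o + 192} = - 5 \frac{13 + o}{192 + o} = - \frac{5 \left(13 + o\right)}{192 + o}$)
$\frac{t}{a{\left(122 \right)}} = \frac{87770}{5 \frac{1}{192 + 122} \left(-13 - 122\right)} = \frac{87770}{5 \cdot \frac{1}{314} \left(-13 - 122\right)} = \frac{87770}{5 \cdot \frac{1}{314} \left(-135\right)} = \frac{87770}{- \frac{675}{314}} = 87770 \left(- \frac{314}{675}\right) = - \frac{5511956}{135}$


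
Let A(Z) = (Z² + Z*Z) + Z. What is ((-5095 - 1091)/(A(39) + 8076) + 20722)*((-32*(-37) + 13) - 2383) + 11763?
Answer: -91353037819/3719 ≈ -2.4564e+7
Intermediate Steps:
A(Z) = Z + 2*Z² (A(Z) = (Z² + Z²) + Z = 2*Z² + Z = Z + 2*Z²)
((-5095 - 1091)/(A(39) + 8076) + 20722)*((-32*(-37) + 13) - 2383) + 11763 = ((-5095 - 1091)/(39*(1 + 2*39) + 8076) + 20722)*((-32*(-37) + 13) - 2383) + 11763 = (-6186/(39*(1 + 78) + 8076) + 20722)*((1184 + 13) - 2383) + 11763 = (-6186/(39*79 + 8076) + 20722)*(1197 - 2383) + 11763 = (-6186/(3081 + 8076) + 20722)*(-1186) + 11763 = (-6186/11157 + 20722)*(-1186) + 11763 = (-6186*1/11157 + 20722)*(-1186) + 11763 = (-2062/3719 + 20722)*(-1186) + 11763 = (77063056/3719)*(-1186) + 11763 = -91396784416/3719 + 11763 = -91353037819/3719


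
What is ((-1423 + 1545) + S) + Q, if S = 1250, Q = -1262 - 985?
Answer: -875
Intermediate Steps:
Q = -2247
((-1423 + 1545) + S) + Q = ((-1423 + 1545) + 1250) - 2247 = (122 + 1250) - 2247 = 1372 - 2247 = -875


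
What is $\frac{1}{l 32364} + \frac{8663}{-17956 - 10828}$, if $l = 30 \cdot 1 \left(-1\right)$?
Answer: $- \frac{1051388593}{3493370160} \approx -0.30097$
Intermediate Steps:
$l = -30$ ($l = 30 \left(-1\right) = -30$)
$\frac{1}{l 32364} + \frac{8663}{-17956 - 10828} = \frac{1}{\left(-30\right) 32364} + \frac{8663}{-17956 - 10828} = \left(- \frac{1}{30}\right) \frac{1}{32364} + \frac{8663}{-28784} = - \frac{1}{970920} + 8663 \left(- \frac{1}{28784}\right) = - \frac{1}{970920} - \frac{8663}{28784} = - \frac{1051388593}{3493370160}$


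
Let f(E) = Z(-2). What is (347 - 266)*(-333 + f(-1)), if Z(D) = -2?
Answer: -27135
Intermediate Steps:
f(E) = -2
(347 - 266)*(-333 + f(-1)) = (347 - 266)*(-333 - 2) = 81*(-335) = -27135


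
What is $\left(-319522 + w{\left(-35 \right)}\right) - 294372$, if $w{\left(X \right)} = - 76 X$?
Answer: $-611234$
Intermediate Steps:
$\left(-319522 + w{\left(-35 \right)}\right) - 294372 = \left(-319522 - -2660\right) - 294372 = \left(-319522 + 2660\right) - 294372 = -316862 - 294372 = -611234$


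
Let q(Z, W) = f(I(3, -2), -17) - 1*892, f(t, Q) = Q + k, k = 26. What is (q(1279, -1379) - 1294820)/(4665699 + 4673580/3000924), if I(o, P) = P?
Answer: -324025519131/1166784398288 ≈ -0.27771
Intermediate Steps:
f(t, Q) = 26 + Q (f(t, Q) = Q + 26 = 26 + Q)
q(Z, W) = -883 (q(Z, W) = (26 - 17) - 1*892 = 9 - 892 = -883)
(q(1279, -1379) - 1294820)/(4665699 + 4673580/3000924) = (-883 - 1294820)/(4665699 + 4673580/3000924) = -1295703/(4665699 + 4673580*(1/3000924)) = -1295703/(4665699 + 389465/250077) = -1295703/1166784398288/250077 = -1295703*250077/1166784398288 = -324025519131/1166784398288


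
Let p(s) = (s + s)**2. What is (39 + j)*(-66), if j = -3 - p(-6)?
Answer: 7128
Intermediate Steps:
p(s) = 4*s**2 (p(s) = (2*s)**2 = 4*s**2)
j = -147 (j = -3 - 4*(-6)**2 = -3 - 4*36 = -3 - 1*144 = -3 - 144 = -147)
(39 + j)*(-66) = (39 - 147)*(-66) = -108*(-66) = 7128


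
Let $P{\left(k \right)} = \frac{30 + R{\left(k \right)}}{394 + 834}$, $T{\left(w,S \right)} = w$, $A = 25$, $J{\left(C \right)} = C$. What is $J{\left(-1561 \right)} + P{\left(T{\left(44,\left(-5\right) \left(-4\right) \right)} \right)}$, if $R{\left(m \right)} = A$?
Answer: $- \frac{1916853}{1228} \approx -1561.0$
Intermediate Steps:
$R{\left(m \right)} = 25$
$P{\left(k \right)} = \frac{55}{1228}$ ($P{\left(k \right)} = \frac{30 + 25}{394 + 834} = \frac{55}{1228}$)
$J{\left(-1561 \right)} + P{\left(T{\left(44,\left(-5\right) \left(-4\right) \right)} \right)} = -1561 + \frac{55}{1228} = - \frac{1916853}{1228}$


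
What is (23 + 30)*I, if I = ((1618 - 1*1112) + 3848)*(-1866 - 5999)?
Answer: -1814943130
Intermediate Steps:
I = -34244210 (I = ((1618 - 1112) + 3848)*(-7865) = (506 + 3848)*(-7865) = 4354*(-7865) = -34244210)
(23 + 30)*I = (23 + 30)*(-34244210) = 53*(-34244210) = -1814943130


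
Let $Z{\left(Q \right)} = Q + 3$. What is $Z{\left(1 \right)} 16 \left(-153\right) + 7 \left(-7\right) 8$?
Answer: $-10184$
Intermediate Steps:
$Z{\left(Q \right)} = 3 + Q$
$Z{\left(1 \right)} 16 \left(-153\right) + 7 \left(-7\right) 8 = \left(3 + 1\right) 16 \left(-153\right) + 7 \left(-7\right) 8 = 4 \cdot 16 \left(-153\right) - 392 = 64 \left(-153\right) - 392 = -9792 - 392 = -10184$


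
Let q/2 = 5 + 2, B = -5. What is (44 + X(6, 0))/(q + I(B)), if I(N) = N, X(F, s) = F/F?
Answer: 5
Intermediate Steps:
X(F, s) = 1
q = 14 (q = 2*(5 + 2) = 2*7 = 14)
(44 + X(6, 0))/(q + I(B)) = (44 + 1)/(14 - 5) = 45/9 = 45*(1/9) = 5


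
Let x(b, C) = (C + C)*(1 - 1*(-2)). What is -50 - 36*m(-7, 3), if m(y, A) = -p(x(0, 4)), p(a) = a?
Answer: 814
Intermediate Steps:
x(b, C) = 6*C (x(b, C) = (2*C)*(1 + 2) = (2*C)*3 = 6*C)
m(y, A) = -24 (m(y, A) = -6*4 = -1*24 = -24)
-50 - 36*m(-7, 3) = -50 - 36*(-24) = -50 + 864 = 814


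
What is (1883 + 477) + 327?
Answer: 2687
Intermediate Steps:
(1883 + 477) + 327 = 2360 + 327 = 2687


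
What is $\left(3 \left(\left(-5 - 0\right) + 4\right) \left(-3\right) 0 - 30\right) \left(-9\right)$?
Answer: $270$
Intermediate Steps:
$\left(3 \left(\left(-5 - 0\right) + 4\right) \left(-3\right) 0 - 30\right) \left(-9\right) = \left(3 \left(\left(-5 + 0\right) + 4\right) \left(-3\right) 0 - 30\right) \left(-9\right) = \left(3 \left(-5 + 4\right) \left(-3\right) 0 - 30\right) \left(-9\right) = \left(3 \left(\left(-1\right) \left(-3\right)\right) 0 - 30\right) \left(-9\right) = \left(3 \cdot 3 \cdot 0 - 30\right) \left(-9\right) = \left(9 \cdot 0 - 30\right) \left(-9\right) = \left(0 - 30\right) \left(-9\right) = \left(-30\right) \left(-9\right) = 270$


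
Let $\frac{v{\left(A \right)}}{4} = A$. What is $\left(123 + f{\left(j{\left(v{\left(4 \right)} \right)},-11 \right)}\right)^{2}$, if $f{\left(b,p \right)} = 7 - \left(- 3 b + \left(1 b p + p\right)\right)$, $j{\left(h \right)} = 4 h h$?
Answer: $209583529$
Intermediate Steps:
$v{\left(A \right)} = 4 A$
$j{\left(h \right)} = 4 h^{2}$
$f{\left(b,p \right)} = 7 - p + 3 b - b p$ ($f{\left(b,p \right)} = 7 - \left(- 3 b + \left(b p + p\right)\right) = 7 - \left(- 3 b + \left(p + b p\right)\right) = 7 - \left(p - 3 b + b p\right) = 7 - p + 3 b - b p$)
$\left(123 + f{\left(j{\left(v{\left(4 \right)} \right)},-11 \right)}\right)^{2} = \left(123 + \left(7 - -11 + 3 \cdot 4 \left(4 \cdot 4\right)^{2} - 4 \left(4 \cdot 4\right)^{2} \left(-11\right)\right)\right)^{2} = \left(123 + \left(7 + 11 + 3 \cdot 4 \cdot 16^{2} - 4 \cdot 16^{2} \left(-11\right)\right)\right)^{2} = \left(123 + \left(7 + 11 + 3 \cdot 4 \cdot 256 - 4 \cdot 256 \left(-11\right)\right)\right)^{2} = \left(123 + \left(7 + 11 + 3 \cdot 1024 - 1024 \left(-11\right)\right)\right)^{2} = \left(123 + \left(7 + 11 + 3072 + 11264\right)\right)^{2} = \left(123 + 14354\right)^{2} = 14477^{2} = 209583529$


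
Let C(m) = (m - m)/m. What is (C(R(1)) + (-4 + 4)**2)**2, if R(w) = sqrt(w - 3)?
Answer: 0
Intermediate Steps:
R(w) = sqrt(-3 + w)
C(m) = 0 (C(m) = 0/m = 0)
(C(R(1)) + (-4 + 4)**2)**2 = (0 + (-4 + 4)**2)**2 = (0 + 0**2)**2 = (0 + 0)**2 = 0**2 = 0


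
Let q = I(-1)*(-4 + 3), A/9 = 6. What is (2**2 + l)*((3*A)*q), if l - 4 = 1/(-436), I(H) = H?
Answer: 282447/218 ≈ 1295.6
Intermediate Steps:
A = 54 (A = 9*6 = 54)
q = 1 (q = -(-4 + 3) = -1*(-1) = 1)
l = 1743/436 (l = 4 + 1/(-436) = 4 - 1/436 = 1743/436 ≈ 3.9977)
(2**2 + l)*((3*A)*q) = (2**2 + 1743/436)*((3*54)*1) = (4 + 1743/436)*(162*1) = (3487/436)*162 = 282447/218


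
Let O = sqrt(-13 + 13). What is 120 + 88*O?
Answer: 120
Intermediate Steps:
O = 0 (O = sqrt(0) = 0)
120 + 88*O = 120 + 88*0 = 120 + 0 = 120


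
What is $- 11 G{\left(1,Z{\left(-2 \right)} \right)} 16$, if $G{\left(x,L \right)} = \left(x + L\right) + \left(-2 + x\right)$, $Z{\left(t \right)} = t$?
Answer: $352$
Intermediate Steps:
$G{\left(x,L \right)} = -2 + L + 2 x$ ($G{\left(x,L \right)} = \left(L + x\right) + \left(-2 + x\right) = -2 + L + 2 x$)
$- 11 G{\left(1,Z{\left(-2 \right)} \right)} 16 = - 11 \left(-2 - 2 + 2 \cdot 1\right) 16 = - 11 \left(-2 - 2 + 2\right) 16 = \left(-11\right) \left(-2\right) 16 = 22 \cdot 16 = 352$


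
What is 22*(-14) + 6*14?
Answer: -224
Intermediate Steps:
22*(-14) + 6*14 = -308 + 84 = -224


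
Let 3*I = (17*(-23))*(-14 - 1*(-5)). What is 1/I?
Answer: 1/1173 ≈ 0.00085251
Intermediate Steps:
I = 1173 (I = ((17*(-23))*(-14 - 1*(-5)))/3 = (-391*(-14 + 5))/3 = (-391*(-9))/3 = (⅓)*3519 = 1173)
1/I = 1/1173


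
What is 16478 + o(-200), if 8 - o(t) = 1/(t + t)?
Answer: 6594401/400 ≈ 16486.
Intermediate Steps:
o(t) = 8 - 1/(2*t) (o(t) = 8 - 1/(t + t) = 8 - 1/(2*t))
16478 + o(-200) = 16478 + (8 - ½/(-200)) = 16478 + (8 - ½*(-1/200)) = 16478 + (8 + 1/400) = 16478 + 3201/400 = 6594401/400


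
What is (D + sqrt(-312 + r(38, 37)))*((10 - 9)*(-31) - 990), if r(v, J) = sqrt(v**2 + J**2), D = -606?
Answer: 618726 - 1021*sqrt(-312 + sqrt(2813)) ≈ 6.1873e+5 - 16430.0*I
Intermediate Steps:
r(v, J) = sqrt(J**2 + v**2)
(D + sqrt(-312 + r(38, 37)))*((10 - 9)*(-31) - 990) = (-606 + sqrt(-312 + sqrt(37**2 + 38**2)))*((10 - 9)*(-31) - 990) = (-606 + sqrt(-312 + sqrt(1369 + 1444)))*(1*(-31) - 990) = (-606 + sqrt(-312 + sqrt(2813)))*(-31 - 990) = (-606 + sqrt(-312 + sqrt(2813)))*(-1021) = 618726 - 1021*sqrt(-312 + sqrt(2813))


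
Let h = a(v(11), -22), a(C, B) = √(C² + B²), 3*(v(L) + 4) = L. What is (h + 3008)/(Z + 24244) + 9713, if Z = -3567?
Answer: 200838709/20677 + √4357/62031 ≈ 9713.1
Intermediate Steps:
v(L) = -4 + L/3
a(C, B) = √(B² + C²)
h = √4357/3 (h = √((-22)² + (-4 + (⅓)*11)²) = √(484 + (-4 + 11/3)²) = √(484 + (-⅓)²) = √(484 + ⅑) = √(4357/9) = √4357/3 ≈ 22.003)
(h + 3008)/(Z + 24244) + 9713 = (√4357/3 + 3008)/(-3567 + 24244) + 9713 = (3008 + √4357/3)/20677 + 9713 = (3008 + √4357/3)*(1/20677) + 9713 = (3008/20677 + √4357/62031) + 9713 = 200838709/20677 + √4357/62031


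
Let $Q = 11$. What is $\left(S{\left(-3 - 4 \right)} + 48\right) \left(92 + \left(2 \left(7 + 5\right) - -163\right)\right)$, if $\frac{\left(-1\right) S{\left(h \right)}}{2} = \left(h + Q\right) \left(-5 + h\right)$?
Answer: $40176$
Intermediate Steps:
$S{\left(h \right)} = - 2 \left(-5 + h\right) \left(11 + h\right)$ ($S{\left(h \right)} = - 2 \left(h + 11\right) \left(-5 + h\right) = - 2 \left(11 + h\right) \left(-5 + h\right) = - 2 \left(-5 + h\right) \left(11 + h\right)$)
$\left(S{\left(-3 - 4 \right)} + 48\right) \left(92 + \left(2 \left(7 + 5\right) - -163\right)\right) = \left(\left(110 - 12 \left(-3 - 4\right) - 2 \left(-3 - 4\right)^{2}\right) + 48\right) \left(92 + \left(2 \left(7 + 5\right) - -163\right)\right) = \left(\left(110 - 12 \left(-3 - 4\right) - 2 \left(-3 - 4\right)^{2}\right) + 48\right) \left(92 + \left(2 \cdot 12 + 163\right)\right) = \left(\left(110 - -84 - 2 \left(-7\right)^{2}\right) + 48\right) \left(92 + \left(24 + 163\right)\right) = \left(\left(110 + 84 - 98\right) + 48\right) \left(92 + 187\right) = \left(\left(110 + 84 - 98\right) + 48\right) 279 = \left(96 + 48\right) 279 = 144 \cdot 279 = 40176$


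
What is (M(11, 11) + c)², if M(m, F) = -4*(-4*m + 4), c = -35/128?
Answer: 417998025/16384 ≈ 25513.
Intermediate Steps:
c = -35/128 (c = -35*1/128 = -35/128 ≈ -0.27344)
M(m, F) = -16 + 16*m (M(m, F) = -4*(4 - 4*m) = -16 + 16*m)
(M(11, 11) + c)² = ((-16 + 16*11) - 35/128)² = ((-16 + 176) - 35/128)² = (160 - 35/128)² = (20445/128)² = 417998025/16384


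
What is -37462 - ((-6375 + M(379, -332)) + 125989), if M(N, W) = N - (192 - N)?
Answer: -157642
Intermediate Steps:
M(N, W) = -192 + 2*N (M(N, W) = N + (-192 + N) = -192 + 2*N)
-37462 - ((-6375 + M(379, -332)) + 125989) = -37462 - ((-6375 + (-192 + 2*379)) + 125989) = -37462 - ((-6375 + (-192 + 758)) + 125989) = -37462 - ((-6375 + 566) + 125989) = -37462 - (-5809 + 125989) = -37462 - 1*120180 = -37462 - 120180 = -157642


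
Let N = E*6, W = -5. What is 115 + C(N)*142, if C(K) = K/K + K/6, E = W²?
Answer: 3807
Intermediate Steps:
E = 25 (E = (-5)² = 25)
N = 150 (N = 25*6 = 150)
C(K) = 1 + K/6 (C(K) = 1 + K*(⅙) = 1 + K/6)
115 + C(N)*142 = 115 + (1 + (⅙)*150)*142 = 115 + (1 + 25)*142 = 115 + 26*142 = 115 + 3692 = 3807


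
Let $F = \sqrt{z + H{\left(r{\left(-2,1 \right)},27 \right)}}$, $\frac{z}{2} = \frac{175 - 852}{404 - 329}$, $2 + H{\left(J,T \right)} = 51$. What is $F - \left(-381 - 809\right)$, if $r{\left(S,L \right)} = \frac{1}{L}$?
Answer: $1190 + \frac{\sqrt{6963}}{15} \approx 1195.6$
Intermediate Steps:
$H{\left(J,T \right)} = 49$ ($H{\left(J,T \right)} = -2 + 51 = 49$)
$z = - \frac{1354}{75}$ ($z = 2 \frac{175 - 852}{404 - 329} = 2 \left(- \frac{677}{75}\right) = - \frac{1354}{75} \approx -18.053$)
$F = \frac{\sqrt{6963}}{15}$ ($F = \sqrt{- \frac{1354}{75} + 49} = \sqrt{\frac{2321}{75}} = \frac{\sqrt{6963}}{15} \approx 5.563$)
$F - \left(-381 - 809\right) = \frac{\sqrt{6963}}{15} - \left(-381 - 809\right) = \frac{\sqrt{6963}}{15} - -1190 = \frac{\sqrt{6963}}{15} + 1190 = 1190 + \frac{\sqrt{6963}}{15}$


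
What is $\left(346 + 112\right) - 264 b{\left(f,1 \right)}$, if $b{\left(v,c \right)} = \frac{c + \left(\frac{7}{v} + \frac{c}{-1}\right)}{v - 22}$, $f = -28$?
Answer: $\frac{11417}{25} \approx 456.68$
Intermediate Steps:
$b{\left(v,c \right)} = \frac{7}{v \left(-22 + v\right)}$ ($b{\left(v,c \right)} = \frac{c + \left(\frac{7}{v} + c \left(-1\right)\right)}{-22 + v} = \frac{c - \left(c - \frac{7}{v}\right)}{-22 + v} = \frac{7 \frac{1}{v}}{-22 + v} = \frac{7}{v \left(-22 + v\right)}$)
$\left(346 + 112\right) - 264 b{\left(f,1 \right)} = \left(346 + 112\right) - 264 \frac{7}{\left(-28\right) \left(-22 - 28\right)} = 458 - 264 \cdot 7 \left(- \frac{1}{28}\right) \frac{1}{-50} = 458 - 264 \cdot 7 \left(- \frac{1}{28}\right) \left(- \frac{1}{50}\right) = 458 - \frac{33}{25} = \frac{11417}{25}$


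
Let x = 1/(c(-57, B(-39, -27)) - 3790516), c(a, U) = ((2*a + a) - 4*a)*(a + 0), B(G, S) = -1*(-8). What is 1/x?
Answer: -3793765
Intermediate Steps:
B(G, S) = 8
c(a, U) = -a**2 (c(a, U) = (3*a - 4*a)*a = (-a)*a = -a**2)
x = -1/3793765 (x = 1/(-1*(-57)**2 - 3790516) = 1/(-1*3249 - 3790516) = 1/(-3249 - 3790516) = 1/(-3793765) = -1/3793765 ≈ -2.6359e-7)
1/x = 1/(-1/3793765) = -3793765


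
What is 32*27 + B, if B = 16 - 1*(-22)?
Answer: 902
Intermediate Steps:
B = 38 (B = 16 + 22 = 38)
32*27 + B = 32*27 + 38 = 864 + 38 = 902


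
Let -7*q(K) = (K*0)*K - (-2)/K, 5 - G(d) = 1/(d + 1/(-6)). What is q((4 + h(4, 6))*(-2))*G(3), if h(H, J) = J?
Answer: 79/1190 ≈ 0.066387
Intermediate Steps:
G(d) = 5 - 1/(-⅙ + d) (G(d) = 5 - 1/(d + 1/(-6)) = 5 - 1/(d - ⅙) = 5 - 1/(-⅙ + d))
q(K) = -2/(7*K) (q(K) = -((K*0)*K - (-2)/K)/7 = -(0*K + 2/K)/7 = -(0 + 2/K)/7 = -2/(7*K))
q((4 + h(4, 6))*(-2))*G(3) = (-2*(-1/(2*(4 + 6)))/7)*((-11 + 30*3)/(-1 + 6*3)) = (-2/(7*(10*(-2))))*((-11 + 90)/(-1 + 18)) = (-2/7/(-20))*(79/17) = (-2/7*(-1/20))*((1/17)*79) = (1/70)*(79/17) = 79/1190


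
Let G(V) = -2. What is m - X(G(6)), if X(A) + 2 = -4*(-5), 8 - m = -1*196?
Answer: 186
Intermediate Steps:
m = 204 (m = 8 - (-1)*196 = 8 - 1*(-196) = 8 + 196 = 204)
X(A) = 18 (X(A) = -2 - 4*(-5) = -2 + 20 = 18)
m - X(G(6)) = 204 - 1*18 = 204 - 18 = 186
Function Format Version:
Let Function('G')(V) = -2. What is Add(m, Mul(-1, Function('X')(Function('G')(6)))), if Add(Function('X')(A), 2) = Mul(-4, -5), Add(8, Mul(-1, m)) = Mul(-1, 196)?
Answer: 186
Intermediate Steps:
m = 204 (m = Add(8, Mul(-1, Mul(-1, 196))) = Add(8, Mul(-1, -196)) = Add(8, 196) = 204)
Function('X')(A) = 18 (Function('X')(A) = Add(-2, Mul(-4, -5)) = Add(-2, 20) = 18)
Add(m, Mul(-1, Function('X')(Function('G')(6)))) = Add(204, Mul(-1, 18)) = Add(204, -18) = 186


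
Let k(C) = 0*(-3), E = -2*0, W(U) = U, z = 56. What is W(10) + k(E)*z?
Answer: 10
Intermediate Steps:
E = 0
k(C) = 0
W(10) + k(E)*z = 10 + 0*56 = 10 + 0 = 10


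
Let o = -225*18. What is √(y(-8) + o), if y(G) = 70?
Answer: 2*I*√995 ≈ 63.087*I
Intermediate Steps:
o = -4050
√(y(-8) + o) = √(70 - 4050) = √(-3980) = 2*I*√995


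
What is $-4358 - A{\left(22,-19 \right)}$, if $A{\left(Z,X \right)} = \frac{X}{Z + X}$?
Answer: $- \frac{13055}{3} \approx -4351.7$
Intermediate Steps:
$A{\left(Z,X \right)} = \frac{X}{X + Z}$
$-4358 - A{\left(22,-19 \right)} = -4358 - - \frac{19}{-19 + 22} = -4358 - - \frac{19}{3} = -4358 + \frac{19}{3} = - \frac{13055}{3}$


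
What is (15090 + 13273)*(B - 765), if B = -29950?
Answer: -871169545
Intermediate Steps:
(15090 + 13273)*(B - 765) = (15090 + 13273)*(-29950 - 765) = 28363*(-30715) = -871169545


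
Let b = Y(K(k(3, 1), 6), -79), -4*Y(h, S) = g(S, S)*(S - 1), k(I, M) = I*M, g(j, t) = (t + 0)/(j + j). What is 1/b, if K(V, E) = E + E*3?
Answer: 1/10 ≈ 0.10000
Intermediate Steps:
g(j, t) = t/(2*j) (g(j, t) = t/((2*j)) = t*(1/(2*j)) = t/(2*j))
K(V, E) = 4*E (K(V, E) = E + 3*E = 4*E)
Y(h, S) = 1/8 - S/8 (Y(h, S) = -S/(2*S)*(S - 1)/4 = -(-1 + S)/8 = -(-1/2 + S/2)/4 = 1/8 - S/8)
b = 10 (b = 1/8 - 1/8*(-79) = 1/8 + 79/8 = 10)
1/b = 1/10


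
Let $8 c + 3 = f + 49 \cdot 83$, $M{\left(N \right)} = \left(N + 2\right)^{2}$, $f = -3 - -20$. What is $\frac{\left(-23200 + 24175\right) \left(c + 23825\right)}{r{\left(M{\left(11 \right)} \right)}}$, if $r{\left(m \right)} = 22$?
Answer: $\frac{189813975}{176} \approx 1.0785 \cdot 10^{6}$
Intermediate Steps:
$f = 17$ ($f = -3 + 20 = 17$)
$M{\left(N \right)} = \left(2 + N\right)^{2}$
$c = \frac{4081}{8}$ ($c = - \frac{3}{8} + \frac{17 + 49 \cdot 83}{8} = - \frac{3}{8} + \frac{17 + 4067}{8} = - \frac{3}{8} + \frac{1}{8} \cdot 4084 = - \frac{3}{8} + \frac{1021}{2} = \frac{4081}{8} \approx 510.13$)
$\frac{\left(-23200 + 24175\right) \left(c + 23825\right)}{r{\left(M{\left(11 \right)} \right)}} = \frac{\left(-23200 + 24175\right) \left(\frac{4081}{8} + 23825\right)}{22} = 975 \cdot \frac{194681}{8} \cdot \frac{1}{22} = \frac{189813975}{8} \cdot \frac{1}{22} = \frac{189813975}{176}$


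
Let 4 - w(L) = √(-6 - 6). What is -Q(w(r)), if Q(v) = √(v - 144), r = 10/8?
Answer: -√(-140 - 2*I*√3) ≈ -0.14637 + 11.833*I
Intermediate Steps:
r = 5/4 (r = 10*(⅛) = 5/4 ≈ 1.2500)
w(L) = 4 - 2*I*√3 (w(L) = 4 - √(-6 - 6) = 4 - √(-12) = 4 - 2*I*√3)
Q(v) = √(-144 + v)
-Q(w(r)) = -√(-144 + (4 - 2*I*√3)) = -√(-140 - 2*I*√3)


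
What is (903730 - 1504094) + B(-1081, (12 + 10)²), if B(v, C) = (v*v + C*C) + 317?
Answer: 802770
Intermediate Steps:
B(v, C) = 317 + C² + v² (B(v, C) = (v² + C²) + 317 = (C² + v²) + 317 = 317 + C² + v²)
(903730 - 1504094) + B(-1081, (12 + 10)²) = (903730 - 1504094) + (317 + ((12 + 10)²)² + (-1081)²) = -600364 + (317 + (22²)² + 1168561) = -600364 + (317 + 484² + 1168561) = -600364 + (317 + 234256 + 1168561) = -600364 + 1403134 = 802770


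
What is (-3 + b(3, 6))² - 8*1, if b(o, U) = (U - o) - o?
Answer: 1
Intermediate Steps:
b(o, U) = U - 2*o
(-3 + b(3, 6))² - 8*1 = (-3 + (6 - 2*3))² - 8*1 = (-3 + (6 - 6))² - 8 = (-3 + 0)² - 8 = (-3)² - 8 = 9 - 8 = 1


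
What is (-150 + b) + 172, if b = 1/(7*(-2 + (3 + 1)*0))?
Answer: 307/14 ≈ 21.929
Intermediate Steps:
b = -1/14 (b = 1/(7*(-2 + 4*0)) = 1/(7*(-2 + 0)) = 1/(7*(-2)) = 1/(-14) = -1/14 ≈ -0.071429)
(-150 + b) + 172 = (-150 - 1/14) + 172 = -2101/14 + 172 = 307/14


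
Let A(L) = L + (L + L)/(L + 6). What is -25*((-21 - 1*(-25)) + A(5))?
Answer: -2725/11 ≈ -247.73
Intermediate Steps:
A(L) = L + 2*L/(6 + L) (A(L) = L + (2*L)/(6 + L) = L + 2*L/(6 + L))
-25*((-21 - 1*(-25)) + A(5)) = -25*((-21 - 1*(-25)) + 5*(8 + 5)/(6 + 5)) = -25*((-21 + 25) + 5*13/11) = -25*(4 + 5*(1/11)*13) = -25*(4 + 65/11) = -25*109/11 = -2725/11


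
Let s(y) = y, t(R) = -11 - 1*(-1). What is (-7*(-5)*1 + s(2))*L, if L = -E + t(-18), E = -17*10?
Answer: 5920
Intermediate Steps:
t(R) = -10 (t(R) = -11 + 1 = -10)
E = -170
L = 160 (L = -1*(-170) - 10 = 170 - 10 = 160)
(-7*(-5)*1 + s(2))*L = (-7*(-5)*1 + 2)*160 = (35*1 + 2)*160 = (35 + 2)*160 = 37*160 = 5920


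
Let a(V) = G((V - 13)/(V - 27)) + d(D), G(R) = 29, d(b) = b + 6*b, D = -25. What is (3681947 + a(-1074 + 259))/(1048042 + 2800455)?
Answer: 3681801/3848497 ≈ 0.95669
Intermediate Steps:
d(b) = 7*b
a(V) = -146 (a(V) = 29 + 7*(-25) = 29 - 175 = -146)
(3681947 + a(-1074 + 259))/(1048042 + 2800455) = (3681947 - 146)/(1048042 + 2800455) = 3681801/3848497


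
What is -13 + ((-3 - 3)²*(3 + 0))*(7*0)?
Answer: -13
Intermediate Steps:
-13 + ((-3 - 3)²*(3 + 0))*(7*0) = -13 + ((-6)²*3)*0 = -13 + (36*3)*0 = -13 + 108*0 = -13 + 0 = -13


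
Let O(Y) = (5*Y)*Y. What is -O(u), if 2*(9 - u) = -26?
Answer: -2420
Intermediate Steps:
u = 22 (u = 9 - 1/2*(-26) = 9 + 13 = 22)
O(Y) = 5*Y**2
-O(u) = -5*22**2 = -5*484 = -1*2420 = -2420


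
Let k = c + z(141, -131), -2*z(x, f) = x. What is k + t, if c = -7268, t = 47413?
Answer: 80149/2 ≈ 40075.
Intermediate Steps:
z(x, f) = -x/2
k = -14677/2 (k = -7268 - 1/2*141 = -7268 - 141/2 = -14677/2 ≈ -7338.5)
k + t = -14677/2 + 47413 = 80149/2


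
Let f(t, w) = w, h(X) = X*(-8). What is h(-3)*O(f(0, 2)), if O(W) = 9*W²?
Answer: 864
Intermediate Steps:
h(X) = -8*X
h(-3)*O(f(0, 2)) = (-8*(-3))*(9*2²) = 24*(9*4) = 24*36 = 864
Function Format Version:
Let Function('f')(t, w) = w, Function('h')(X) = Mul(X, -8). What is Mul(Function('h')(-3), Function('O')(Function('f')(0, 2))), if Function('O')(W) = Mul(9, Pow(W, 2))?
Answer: 864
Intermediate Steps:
Function('h')(X) = Mul(-8, X)
Mul(Function('h')(-3), Function('O')(Function('f')(0, 2))) = Mul(Mul(-8, -3), Mul(9, Pow(2, 2))) = Mul(24, Mul(9, 4)) = Mul(24, 36) = 864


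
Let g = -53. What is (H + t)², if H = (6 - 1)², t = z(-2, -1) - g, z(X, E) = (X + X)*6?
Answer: 2916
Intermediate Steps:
z(X, E) = 12*X (z(X, E) = (2*X)*6 = 12*X)
t = 29 (t = 12*(-2) - 1*(-53) = -24 + 53 = 29)
H = 25 (H = 5² = 25)
(H + t)² = (25 + 29)² = 54² = 2916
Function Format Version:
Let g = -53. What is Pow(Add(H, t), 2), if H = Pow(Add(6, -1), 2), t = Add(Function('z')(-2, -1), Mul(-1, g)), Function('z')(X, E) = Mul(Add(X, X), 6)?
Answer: 2916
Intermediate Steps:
Function('z')(X, E) = Mul(12, X) (Function('z')(X, E) = Mul(Mul(2, X), 6) = Mul(12, X))
t = 29 (t = Add(Mul(12, -2), Mul(-1, -53)) = Add(-24, 53) = 29)
H = 25 (H = Pow(5, 2) = 25)
Pow(Add(H, t), 2) = Pow(Add(25, 29), 2) = Pow(54, 2) = 2916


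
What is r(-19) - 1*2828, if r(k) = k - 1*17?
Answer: -2864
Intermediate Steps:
r(k) = -17 + k (r(k) = k - 17 = -17 + k)
r(-19) - 1*2828 = (-17 - 19) - 1*2828 = -36 - 2828 = -2864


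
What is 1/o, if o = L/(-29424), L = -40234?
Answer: 14712/20117 ≈ 0.73132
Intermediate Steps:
o = 20117/14712 (o = -40234/(-29424) = -40234*(-1/29424) = 20117/14712 ≈ 1.3674)
1/o = 1/(20117/14712) = 14712/20117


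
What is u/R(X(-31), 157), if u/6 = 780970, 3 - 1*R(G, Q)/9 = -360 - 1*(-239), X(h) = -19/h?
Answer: 390485/93 ≈ 4198.8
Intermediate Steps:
R(G, Q) = 1116 (R(G, Q) = 27 - 9*(-360 - 1*(-239)) = 27 - 9*(-360 + 239) = 27 - 9*(-121) = 27 + 1089 = 1116)
u = 4685820 (u = 6*780970 = 4685820)
u/R(X(-31), 157) = 4685820/1116 = 4685820*(1/1116) = 390485/93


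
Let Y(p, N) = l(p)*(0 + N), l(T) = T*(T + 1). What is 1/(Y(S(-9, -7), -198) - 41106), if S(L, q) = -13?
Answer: -1/71994 ≈ -1.3890e-5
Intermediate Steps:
l(T) = T*(1 + T)
Y(p, N) = N*p*(1 + p) (Y(p, N) = (p*(1 + p))*(0 + N) = (p*(1 + p))*N = N*p*(1 + p))
1/(Y(S(-9, -7), -198) - 41106) = 1/(-198*(-13)*(1 - 13) - 41106) = 1/(-198*(-13)*(-12) - 41106) = 1/(-30888 - 41106) = 1/(-71994) = -1/71994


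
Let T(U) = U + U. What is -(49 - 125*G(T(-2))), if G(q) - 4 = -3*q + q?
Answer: 1451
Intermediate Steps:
T(U) = 2*U
G(q) = 4 - 2*q (G(q) = 4 + (-3*q + q) = 4 - 2*q)
-(49 - 125*G(T(-2))) = -(49 - 125*(4 - 4*(-2))) = -(49 - 125*(4 - 2*(-4))) = -(49 - 125*(4 + 8)) = -(49 - 125*12) = -(49 - 1500) = -1*(-1451) = 1451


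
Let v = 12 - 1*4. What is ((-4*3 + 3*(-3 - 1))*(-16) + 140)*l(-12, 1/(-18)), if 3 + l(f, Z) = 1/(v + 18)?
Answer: -20174/13 ≈ -1551.8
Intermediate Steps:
v = 8 (v = 12 - 4 = 8)
l(f, Z) = -77/26 (l(f, Z) = -3 + 1/(8 + 18) = -3 + 1/26 = -77/26)
((-4*3 + 3*(-3 - 1))*(-16) + 140)*l(-12, 1/(-18)) = ((-4*3 + 3*(-3 - 1))*(-16) + 140)*(-77/26) = ((-12 + 3*(-4))*(-16) + 140)*(-77/26) = ((-12 - 12)*(-16) + 140)*(-77/26) = (-24*(-16) + 140)*(-77/26) = (384 + 140)*(-77/26) = 524*(-77/26) = -20174/13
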